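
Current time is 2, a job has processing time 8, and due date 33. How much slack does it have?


Slack = due - current_time - processing
= 33 - 2 - 8
= 23


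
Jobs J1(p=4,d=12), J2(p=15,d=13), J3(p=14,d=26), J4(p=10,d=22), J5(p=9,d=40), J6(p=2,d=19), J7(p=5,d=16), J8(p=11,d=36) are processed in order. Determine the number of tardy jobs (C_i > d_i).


Completion vs due date:
  J1: C=4, d=12 → on time
  J2: C=19, d=13 → TARDY
  J3: C=33, d=26 → TARDY
  J4: C=43, d=22 → TARDY
  J5: C=52, d=40 → TARDY
  J6: C=54, d=19 → TARDY
  J7: C=59, d=16 → TARDY
  J8: C=70, d=36 → TARDY
Tardy jobs: J2, J3, J4, J5, J6, J7, J8
Count = 7


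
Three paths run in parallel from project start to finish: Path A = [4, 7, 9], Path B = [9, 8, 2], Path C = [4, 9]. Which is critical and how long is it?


Path A: 4 + 7 + 9 = 20
Path B: 9 + 8 + 2 = 19
Path C: 4 + 9 = 13
Critical path = longest = max(20, 19, 13)
= 20 (Path A)


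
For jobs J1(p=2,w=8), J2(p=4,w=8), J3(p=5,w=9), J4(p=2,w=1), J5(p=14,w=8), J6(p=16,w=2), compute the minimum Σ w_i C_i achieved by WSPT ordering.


WSPT order (by p/w): J1 → J2 → J3 → J5 → J4 → J6
  J1: C=2, w·C=8×2=16
  J2: C=6, w·C=8×6=48
  J3: C=11, w·C=9×11=99
  J5: C=25, w·C=8×25=200
  J4: C=27, w·C=1×27=27
  J6: C=43, w·C=2×43=86
Σ w·C = 476
= 476


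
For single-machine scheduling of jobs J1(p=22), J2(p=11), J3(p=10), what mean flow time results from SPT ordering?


SPT order: J3 → J2 → J1
Completion times:
  J3: C=10
  J2: C=21
  J1: C=43
Sum = 74, n = 3
Mean flow = 74/3
= 24.67


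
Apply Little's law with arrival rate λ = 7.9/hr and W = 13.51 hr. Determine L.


Little's law: L = λ × W
= 7.9 × 13.51
= 106.73


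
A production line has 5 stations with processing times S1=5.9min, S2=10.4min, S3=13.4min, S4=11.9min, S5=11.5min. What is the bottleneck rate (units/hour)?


Bottleneck = longest station time
Station times: [5.9, 10.4, 13.4, 11.9, 11.5]
Max = 13.4 min
Rate = 60 / 13.4
= 4.48 units/hour (bottleneck: 13.4min)


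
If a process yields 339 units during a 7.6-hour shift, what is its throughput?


Throughput = units / time
= 339 / 7.6
= 44.6 units/hour


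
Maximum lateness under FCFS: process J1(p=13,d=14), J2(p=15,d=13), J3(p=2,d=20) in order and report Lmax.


Lateness per job (L = C - d):
  J1: C=13, d=14, L=-1
  J2: C=28, d=13, L=15
  J3: C=30, d=20, L=10
Lmax = max(-1, 15, 10)
= 15


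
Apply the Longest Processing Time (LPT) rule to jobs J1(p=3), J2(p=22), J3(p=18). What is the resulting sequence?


LPT: sort by longest processing time first
  J2: p=22
  J3: p=18
  J1: p=3
Order: J2 → J3 → J1


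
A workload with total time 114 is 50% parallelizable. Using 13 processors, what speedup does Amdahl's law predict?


Amdahl's law: T_p = T × ((1-p) + p/N)
= 114 × ((1-0.5) + 0.5/13)
= 114 × (0.50 + 0.0385)
= 114 × 0.5385
= 61.38
Speedup = 114/61.38
= 1.86×


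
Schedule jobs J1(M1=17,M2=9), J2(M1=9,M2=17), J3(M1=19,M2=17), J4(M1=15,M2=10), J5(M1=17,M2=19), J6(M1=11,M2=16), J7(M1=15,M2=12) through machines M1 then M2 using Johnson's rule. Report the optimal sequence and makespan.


Johnson's rule:
Group 1 (M1≤M2, sort by M1): ['J2', 'J6', 'J5']
Group 2 (M1>M2, sort desc M2): ['J3', 'J7', 'J4', 'J1']
Sequence: J2 → J6 → J5 → J3 → J7 → J4 → J1
Makespan calculation:
  J2: M1 done=9, M2 done=26
  J6: M1 done=20, M2 done=42
  J5: M1 done=37, M2 done=61
  J3: M1 done=56, M2 done=78
  J7: M1 done=71, M2 done=90
  J4: M1 done=86, M2 done=100
  J1: M1 done=103, M2 done=112
= Sequence: J2 → J6 → J5 → J3 → J7 → J4 → J1, Makespan: 112


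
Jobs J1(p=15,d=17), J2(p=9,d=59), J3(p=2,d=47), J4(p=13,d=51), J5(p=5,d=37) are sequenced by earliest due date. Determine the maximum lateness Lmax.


EDD order: J1 → J5 → J3 → J4 → J2
Completion and lateness:
  J1: C=15, d=17, L=15-17=-2
  J5: C=20, d=37, L=20-37=-17
  J3: C=22, d=47, L=22-47=-25
  J4: C=35, d=51, L=35-51=-16
  J2: C=44, d=59, L=44-59=-15
Lmax = max(-2, -17, -25, -16, -15)
= -2


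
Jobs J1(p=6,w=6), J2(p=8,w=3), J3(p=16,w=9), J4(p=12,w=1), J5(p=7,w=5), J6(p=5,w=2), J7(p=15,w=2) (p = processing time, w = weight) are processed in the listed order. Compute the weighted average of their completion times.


Completion times:
  J1: C=6, w×C=6×6=36
  J2: C=14, w×C=3×14=42
  J3: C=30, w×C=9×30=270
  J4: C=42, w×C=1×42=42
  J5: C=49, w×C=5×49=245
  J6: C=54, w×C=2×54=108
  J7: C=69, w×C=2×69=138
Sum w×C = 881
Sum w = 28
Weighted avg = 881/28
= 31.46


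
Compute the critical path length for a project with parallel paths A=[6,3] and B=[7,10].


Path A: 6 + 3 = 9
Path B: 7 + 10 = 17
Critical path = longest = max(9, 17)
= 17 (Path B)


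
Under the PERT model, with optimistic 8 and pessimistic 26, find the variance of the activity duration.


σ² = ((p - o) / 6)² = (p - o)² / 36
= (26 - 8)² / 36
= 18² / 36
= 324 / 36
= 9.0000


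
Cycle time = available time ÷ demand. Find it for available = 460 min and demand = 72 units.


Cycle time = available time / demand
= 460 / 72
= 6.39 min/unit


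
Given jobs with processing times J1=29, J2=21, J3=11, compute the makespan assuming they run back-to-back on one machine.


Sequential makespan: sum all processing times
= 29 + 21 + 11
= 61 time units


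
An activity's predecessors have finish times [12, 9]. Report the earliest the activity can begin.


ES = max of all predecessor completion times
Predecessors: [12, 9]
ES = max(12, 9)
= 12


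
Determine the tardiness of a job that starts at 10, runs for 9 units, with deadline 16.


Completion = start + processing = 10 + 9 = 19
Tardiness = max(0, C - d) = max(0, 19 - 16)
= max(0, 3)
= 3


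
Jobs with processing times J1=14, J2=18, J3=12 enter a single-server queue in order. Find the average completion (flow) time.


Completion times:
  J1: completes at 14
  J2: completes at 32
  J3: completes at 44
Sum = 90
Average = 90/3
= 30.00


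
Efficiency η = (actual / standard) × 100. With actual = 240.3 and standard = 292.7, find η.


Efficiency = (actual / standard) × 100
= (240.3 / 292.7) × 100
= 82.1%


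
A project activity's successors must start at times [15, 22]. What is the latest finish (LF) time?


LF = min of all successor start times
Successors start at: [15, 22]
LF = min(15, 22)
= 15


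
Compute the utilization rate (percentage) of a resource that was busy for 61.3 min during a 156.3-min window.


Utilization = busy / total × 100
= 61.3 / 156.3 × 100
= 39.2%


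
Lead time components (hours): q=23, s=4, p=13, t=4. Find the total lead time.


Lead time = queue + setup + processing + transit
= 23 + 4 + 13 + 4
= 44 hours


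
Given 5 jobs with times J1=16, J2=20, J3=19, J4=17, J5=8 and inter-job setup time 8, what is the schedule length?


Makespan = Σ processing + (n-1) × setup
= (16 + 20 + 19 + 17 + 8) + (5-1)×8
= 80 + 32
= 112 time units


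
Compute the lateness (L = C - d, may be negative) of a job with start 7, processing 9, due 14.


Completion = 7 + 9 = 16
Lateness = C - d = 16 - 14
= 2


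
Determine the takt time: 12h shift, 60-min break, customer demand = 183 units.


Available = 12×60 - 60 = 660 min
Takt time = 660 / 183
= 3.61 min/unit


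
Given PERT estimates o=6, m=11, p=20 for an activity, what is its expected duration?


te = (o + 4m + p) / 6
= (6 + 4×11 + 20) / 6
= (6 + 44 + 20) / 6
= 70 / 6
= 11.67


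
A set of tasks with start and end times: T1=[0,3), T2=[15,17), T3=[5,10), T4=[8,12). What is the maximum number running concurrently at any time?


Check each time point for overlaps:
  t=8: 2 tasks active (T3, T4)
Max concurrent = 2


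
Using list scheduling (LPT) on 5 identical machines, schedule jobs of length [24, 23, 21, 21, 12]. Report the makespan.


Jobs (LPT sorted): [24, 23, 21, 21, 12]
Machines: 5
  J=24 → Machine 1 (load: 0+24=24)
  J=23 → Machine 2 (load: 0+23=23)
  J=21 → Machine 3 (load: 0+21=21)
  J=21 → Machine 4 (load: 0+21=21)
  J=12 → Machine 5 (load: 0+12=12)
Machine loads: [24, 23, 21, 21, 12]
Makespan = max = 24 time units


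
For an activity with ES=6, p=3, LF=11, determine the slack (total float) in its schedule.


EF = ES + duration = 6 + 3 = 9
LS = LF - duration = 11 - 3 = 8
Total Float = LF - EF = 11 - 9
(or LS - ES = 8 - 6)
= 2


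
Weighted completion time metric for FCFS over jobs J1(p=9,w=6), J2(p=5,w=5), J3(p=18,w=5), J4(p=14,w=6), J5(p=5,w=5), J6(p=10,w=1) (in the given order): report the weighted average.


Completion times:
  J1: C=9, w×C=6×9=54
  J2: C=14, w×C=5×14=70
  J3: C=32, w×C=5×32=160
  J4: C=46, w×C=6×46=276
  J5: C=51, w×C=5×51=255
  J6: C=61, w×C=1×61=61
Sum w×C = 876
Sum w = 28
Weighted avg = 876/28
= 31.29


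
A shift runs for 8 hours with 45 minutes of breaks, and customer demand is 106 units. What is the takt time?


Available = 8×60 - 45 = 435 min
Takt time = 435 / 106
= 4.10 min/unit


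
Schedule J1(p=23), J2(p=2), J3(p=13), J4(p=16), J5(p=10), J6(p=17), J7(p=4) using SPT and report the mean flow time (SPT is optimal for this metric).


SPT order: J2 → J7 → J5 → J3 → J4 → J6 → J1
Completion times:
  J2: C=2
  J7: C=6
  J5: C=16
  J3: C=29
  J4: C=45
  J6: C=62
  J1: C=85
Sum = 245, n = 7
Mean flow = 245/7
= 35.00


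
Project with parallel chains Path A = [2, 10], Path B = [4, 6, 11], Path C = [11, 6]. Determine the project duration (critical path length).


Path A: 2 + 10 = 12
Path B: 4 + 6 + 11 = 21
Path C: 11 + 6 = 17
Critical path = longest = max(12, 21, 17)
= 21 (Path B)


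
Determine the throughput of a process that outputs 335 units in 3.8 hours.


Throughput = units / time
= 335 / 3.8
= 88.2 units/hour


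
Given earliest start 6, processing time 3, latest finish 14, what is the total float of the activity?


EF = ES + duration = 6 + 3 = 9
LS = LF - duration = 14 - 3 = 11
Total Float = LF - EF = 14 - 9
(or LS - ES = 11 - 6)
= 5


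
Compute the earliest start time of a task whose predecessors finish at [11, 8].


ES = max of all predecessor completion times
Predecessors: [11, 8]
ES = max(11, 8)
= 11


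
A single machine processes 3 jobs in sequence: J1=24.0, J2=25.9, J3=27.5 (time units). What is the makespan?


Sequential makespan: sum all processing times
= 24.0 + 25.9 + 27.5
= 77.4 time units


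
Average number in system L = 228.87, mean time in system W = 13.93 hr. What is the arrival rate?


Little's law: L = λW → λ = L / W
= 228.87 / 13.93
= 16.43 per hour


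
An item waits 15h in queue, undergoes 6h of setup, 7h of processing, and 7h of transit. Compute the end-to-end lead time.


Lead time = queue + setup + processing + transit
= 15 + 6 + 7 + 7
= 35 hours


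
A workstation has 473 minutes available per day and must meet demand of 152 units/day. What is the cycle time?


Cycle time = available time / demand
= 473 / 152
= 3.11 min/unit


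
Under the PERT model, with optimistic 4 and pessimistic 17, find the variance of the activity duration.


σ² = ((p - o) / 6)² = (p - o)² / 36
= (17 - 4)² / 36
= 13² / 36
= 169 / 36
= 4.6944


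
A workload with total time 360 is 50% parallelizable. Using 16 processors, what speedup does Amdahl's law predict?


Amdahl's law: T_p = T × ((1-p) + p/N)
= 360 × ((1-0.5) + 0.5/16)
= 360 × (0.50 + 0.0312)
= 360 × 0.5312
= 191.25
Speedup = 360/191.25
= 1.88×


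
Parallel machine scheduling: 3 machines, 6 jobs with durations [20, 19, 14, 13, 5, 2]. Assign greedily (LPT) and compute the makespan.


Jobs (LPT sorted): [20, 19, 14, 13, 5, 2]
Machines: 3
  J=20 → Machine 1 (load: 0+20=20)
  J=19 → Machine 2 (load: 0+19=19)
  J=14 → Machine 3 (load: 0+14=14)
  J=13 → Machine 3 (load: 14+13=27)
  J=5 → Machine 2 (load: 19+5=24)
  J=2 → Machine 1 (load: 20+2=22)
Machine loads: [22, 24, 27]
Makespan = max = 27 time units


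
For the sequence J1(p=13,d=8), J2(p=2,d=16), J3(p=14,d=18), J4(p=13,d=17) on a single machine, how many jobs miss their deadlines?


Completion vs due date:
  J1: C=13, d=8 → TARDY
  J2: C=15, d=16 → on time
  J3: C=29, d=18 → TARDY
  J4: C=42, d=17 → TARDY
Tardy jobs: J1, J3, J4
Count = 3


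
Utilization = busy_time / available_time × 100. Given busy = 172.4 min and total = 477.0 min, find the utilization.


Utilization = busy / total × 100
= 172.4 / 477.0 × 100
= 36.1%


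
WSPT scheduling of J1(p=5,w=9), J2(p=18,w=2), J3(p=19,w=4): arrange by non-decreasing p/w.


WSPT (Smith's rule): sort by p/w ascending
  J1: p/w = 5/9 = 0.556
  J3: p/w = 19/4 = 4.750
  J2: p/w = 18/2 = 9.000
Order: J1 → J3 → J2


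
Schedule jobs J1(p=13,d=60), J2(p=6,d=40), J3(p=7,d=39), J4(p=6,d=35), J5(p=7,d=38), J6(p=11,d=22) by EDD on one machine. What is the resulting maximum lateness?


EDD order: J6 → J4 → J5 → J3 → J2 → J1
Completion and lateness:
  J6: C=11, d=22, L=11-22=-11
  J4: C=17, d=35, L=17-35=-18
  J5: C=24, d=38, L=24-38=-14
  J3: C=31, d=39, L=31-39=-8
  J2: C=37, d=40, L=37-40=-3
  J1: C=50, d=60, L=50-60=-10
Lmax = max(-11, -18, -14, -8, -3, -10)
= -3


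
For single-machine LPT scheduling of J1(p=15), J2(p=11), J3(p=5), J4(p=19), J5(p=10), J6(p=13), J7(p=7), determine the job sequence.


LPT: sort by longest processing time first
  J4: p=19
  J1: p=15
  J6: p=13
  J2: p=11
  J5: p=10
  J7: p=7
  J3: p=5
Order: J4 → J1 → J6 → J2 → J5 → J7 → J3


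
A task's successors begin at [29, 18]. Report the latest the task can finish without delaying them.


LF = min of all successor start times
Successors start at: [29, 18]
LF = min(29, 18)
= 18


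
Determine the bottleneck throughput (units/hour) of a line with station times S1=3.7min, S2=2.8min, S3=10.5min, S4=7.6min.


Bottleneck = longest station time
Station times: [3.7, 2.8, 10.5, 7.6]
Max = 10.5 min
Rate = 60 / 10.5
= 5.71 units/hour (bottleneck: 10.5min)


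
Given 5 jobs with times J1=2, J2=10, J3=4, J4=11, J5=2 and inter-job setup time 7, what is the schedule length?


Makespan = Σ processing + (n-1) × setup
= (2 + 10 + 4 + 11 + 2) + (5-1)×7
= 29 + 28
= 57 time units


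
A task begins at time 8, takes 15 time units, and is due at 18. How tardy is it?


Completion = start + processing = 8 + 15 = 23
Tardiness = max(0, C - d) = max(0, 23 - 18)
= max(0, 5)
= 5


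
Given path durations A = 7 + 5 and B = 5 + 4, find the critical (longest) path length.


Path A: 7 + 5 = 12
Path B: 5 + 4 = 9
Critical path = longest = max(12, 9)
= 12 (Path A)


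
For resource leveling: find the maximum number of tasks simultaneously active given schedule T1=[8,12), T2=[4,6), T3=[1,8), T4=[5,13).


Check each time point for overlaps:
  t=5: 3 tasks active (T2, T3, T4)
Max concurrent = 3


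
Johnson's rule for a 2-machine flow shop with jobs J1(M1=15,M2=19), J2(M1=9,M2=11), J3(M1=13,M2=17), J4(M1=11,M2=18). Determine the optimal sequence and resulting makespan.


Johnson's rule:
Group 1 (M1≤M2, sort by M1): ['J2', 'J4', 'J3', 'J1']
Group 2 (M1>M2, sort desc M2): []
Sequence: J2 → J4 → J3 → J1
Makespan calculation:
  J2: M1 done=9, M2 done=20
  J4: M1 done=20, M2 done=38
  J3: M1 done=33, M2 done=55
  J1: M1 done=48, M2 done=74
= Sequence: J2 → J4 → J3 → J1, Makespan: 74


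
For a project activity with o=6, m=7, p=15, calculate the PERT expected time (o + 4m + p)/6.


te = (o + 4m + p) / 6
= (6 + 4×7 + 15) / 6
= (6 + 28 + 15) / 6
= 49 / 6
= 8.17


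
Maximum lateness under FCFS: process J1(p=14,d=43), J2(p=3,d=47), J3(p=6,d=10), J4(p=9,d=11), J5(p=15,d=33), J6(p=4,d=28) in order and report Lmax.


Lateness per job (L = C - d):
  J1: C=14, d=43, L=-29
  J2: C=17, d=47, L=-30
  J3: C=23, d=10, L=13
  J4: C=32, d=11, L=21
  J5: C=47, d=33, L=14
  J6: C=51, d=28, L=23
Lmax = max(-29, -30, 13, 21, 14, 23)
= 23


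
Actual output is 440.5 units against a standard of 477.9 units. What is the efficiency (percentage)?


Efficiency = (actual / standard) × 100
= (440.5 / 477.9) × 100
= 92.2%


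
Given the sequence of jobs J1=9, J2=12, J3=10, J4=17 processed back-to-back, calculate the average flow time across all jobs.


Completion times:
  J1: completes at 9
  J2: completes at 21
  J3: completes at 31
  J4: completes at 48
Sum = 109
Average = 109/4
= 27.25


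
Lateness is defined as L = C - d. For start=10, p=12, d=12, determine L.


Completion = 10 + 12 = 22
Lateness = C - d = 22 - 12
= 10


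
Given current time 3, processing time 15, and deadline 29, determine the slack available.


Slack = due - current_time - processing
= 29 - 3 - 15
= 11


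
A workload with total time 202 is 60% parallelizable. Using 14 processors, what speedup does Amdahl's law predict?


Amdahl's law: T_p = T × ((1-p) + p/N)
= 202 × ((1-0.6) + 0.6/14)
= 202 × (0.40 + 0.0429)
= 202 × 0.4429
= 89.46
Speedup = 202/89.46
= 2.26×


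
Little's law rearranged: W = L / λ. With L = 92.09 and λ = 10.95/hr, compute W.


Little's law: L = λW → W = L / λ
= 92.09 / 10.95
= 8.41 hours


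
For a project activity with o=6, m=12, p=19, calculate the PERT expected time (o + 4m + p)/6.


te = (o + 4m + p) / 6
= (6 + 4×12 + 19) / 6
= (6 + 48 + 19) / 6
= 73 / 6
= 12.17


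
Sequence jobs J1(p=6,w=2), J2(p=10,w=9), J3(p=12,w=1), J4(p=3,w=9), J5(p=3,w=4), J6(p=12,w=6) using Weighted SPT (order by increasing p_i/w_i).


WSPT (Smith's rule): sort by p/w ascending
  J4: p/w = 3/9 = 0.333
  J5: p/w = 3/4 = 0.750
  J2: p/w = 10/9 = 1.111
  J6: p/w = 12/6 = 2.000
  J1: p/w = 6/2 = 3.000
  J3: p/w = 12/1 = 12.000
Order: J4 → J5 → J2 → J6 → J1 → J3


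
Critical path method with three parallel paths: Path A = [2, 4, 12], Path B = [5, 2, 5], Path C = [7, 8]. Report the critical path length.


Path A: 2 + 4 + 12 = 18
Path B: 5 + 2 + 5 = 12
Path C: 7 + 8 = 15
Critical path = longest = max(18, 12, 15)
= 18 (Path A)


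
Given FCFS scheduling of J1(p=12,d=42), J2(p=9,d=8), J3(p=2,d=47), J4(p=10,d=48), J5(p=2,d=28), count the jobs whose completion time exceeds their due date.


Completion vs due date:
  J1: C=12, d=42 → on time
  J2: C=21, d=8 → TARDY
  J3: C=23, d=47 → on time
  J4: C=33, d=48 → on time
  J5: C=35, d=28 → TARDY
Tardy jobs: J2, J5
Count = 2


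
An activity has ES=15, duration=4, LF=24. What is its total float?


EF = ES + duration = 15 + 4 = 19
LS = LF - duration = 24 - 4 = 20
Total Float = LF - EF = 24 - 19
(or LS - ES = 20 - 15)
= 5


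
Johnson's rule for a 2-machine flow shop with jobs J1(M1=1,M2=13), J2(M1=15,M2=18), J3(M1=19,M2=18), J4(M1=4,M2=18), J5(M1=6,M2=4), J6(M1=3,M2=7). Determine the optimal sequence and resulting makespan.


Johnson's rule:
Group 1 (M1≤M2, sort by M1): ['J1', 'J6', 'J4', 'J2']
Group 2 (M1>M2, sort desc M2): ['J3', 'J5']
Sequence: J1 → J6 → J4 → J2 → J3 → J5
Makespan calculation:
  J1: M1 done=1, M2 done=14
  J6: M1 done=4, M2 done=21
  J4: M1 done=8, M2 done=39
  J2: M1 done=23, M2 done=57
  J3: M1 done=42, M2 done=75
  J5: M1 done=48, M2 done=79
= Sequence: J1 → J6 → J4 → J2 → J3 → J5, Makespan: 79


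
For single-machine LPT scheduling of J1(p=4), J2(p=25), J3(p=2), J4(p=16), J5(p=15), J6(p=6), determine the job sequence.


LPT: sort by longest processing time first
  J2: p=25
  J4: p=16
  J5: p=15
  J6: p=6
  J1: p=4
  J3: p=2
Order: J2 → J4 → J5 → J6 → J1 → J3


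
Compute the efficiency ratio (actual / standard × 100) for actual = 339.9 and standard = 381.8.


Efficiency = (actual / standard) × 100
= (339.9 / 381.8) × 100
= 89.0%


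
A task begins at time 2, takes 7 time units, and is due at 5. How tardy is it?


Completion = start + processing = 2 + 7 = 9
Tardiness = max(0, C - d) = max(0, 9 - 5)
= max(0, 4)
= 4


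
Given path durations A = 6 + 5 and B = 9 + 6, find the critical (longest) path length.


Path A: 6 + 5 = 11
Path B: 9 + 6 = 15
Critical path = longest = max(11, 15)
= 15 (Path B)


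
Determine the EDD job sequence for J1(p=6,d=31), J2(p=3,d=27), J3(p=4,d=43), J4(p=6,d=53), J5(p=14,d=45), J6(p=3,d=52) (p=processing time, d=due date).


EDD: sort by earliest due date
  J2: d=27, p=3
  J1: d=31, p=6
  J3: d=43, p=4
  J5: d=45, p=14
  J6: d=52, p=3
  J4: d=53, p=6
Order: J2 → J1 → J3 → J5 → J6 → J4


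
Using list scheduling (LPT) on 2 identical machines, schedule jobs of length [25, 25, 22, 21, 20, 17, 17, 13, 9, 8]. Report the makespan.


Jobs (LPT sorted): [25, 25, 22, 21, 20, 17, 17, 13, 9, 8]
Machines: 2
  J=25 → Machine 1 (load: 0+25=25)
  J=25 → Machine 2 (load: 0+25=25)
  J=22 → Machine 1 (load: 25+22=47)
  J=21 → Machine 2 (load: 25+21=46)
  J=20 → Machine 2 (load: 46+20=66)
  J=17 → Machine 1 (load: 47+17=64)
  J=17 → Machine 1 (load: 64+17=81)
  J=13 → Machine 2 (load: 66+13=79)
  J=9 → Machine 2 (load: 79+9=88)
  J=8 → Machine 1 (load: 81+8=89)
Machine loads: [89, 88]
Makespan = max = 89 time units


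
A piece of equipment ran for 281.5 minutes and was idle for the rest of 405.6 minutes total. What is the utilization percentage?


Utilization = busy / total × 100
= 281.5 / 405.6 × 100
= 69.4%


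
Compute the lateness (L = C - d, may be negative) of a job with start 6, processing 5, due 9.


Completion = 6 + 5 = 11
Lateness = C - d = 11 - 9
= 2


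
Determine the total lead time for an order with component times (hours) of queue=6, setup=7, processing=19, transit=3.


Lead time = queue + setup + processing + transit
= 6 + 7 + 19 + 3
= 35 hours


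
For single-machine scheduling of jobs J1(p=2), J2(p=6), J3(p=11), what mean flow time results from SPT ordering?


SPT order: J1 → J2 → J3
Completion times:
  J1: C=2
  J2: C=8
  J3: C=19
Sum = 29, n = 3
Mean flow = 29/3
= 9.67


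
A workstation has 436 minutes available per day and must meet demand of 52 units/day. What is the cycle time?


Cycle time = available time / demand
= 436 / 52
= 8.38 min/unit


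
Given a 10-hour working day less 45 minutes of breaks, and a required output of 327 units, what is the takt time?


Available = 10×60 - 45 = 555 min
Takt time = 555 / 327
= 1.70 min/unit


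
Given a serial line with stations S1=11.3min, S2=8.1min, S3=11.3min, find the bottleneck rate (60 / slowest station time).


Bottleneck = longest station time
Station times: [11.3, 8.1, 11.3]
Max = 11.3 min
Rate = 60 / 11.3
= 5.31 units/hour (bottleneck: 11.3min)


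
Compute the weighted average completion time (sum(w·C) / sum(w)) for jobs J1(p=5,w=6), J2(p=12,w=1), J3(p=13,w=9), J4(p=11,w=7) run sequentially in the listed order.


Completion times:
  J1: C=5, w×C=6×5=30
  J2: C=17, w×C=1×17=17
  J3: C=30, w×C=9×30=270
  J4: C=41, w×C=7×41=287
Sum w×C = 604
Sum w = 23
Weighted avg = 604/23
= 26.26


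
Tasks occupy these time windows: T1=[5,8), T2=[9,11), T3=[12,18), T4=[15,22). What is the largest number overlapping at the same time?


Check each time point for overlaps:
  t=15: 2 tasks active (T3, T4)
Max concurrent = 2


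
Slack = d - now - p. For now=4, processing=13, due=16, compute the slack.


Slack = due - current_time - processing
= 16 - 4 - 13
= -1


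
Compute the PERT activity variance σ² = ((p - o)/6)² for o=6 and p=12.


σ² = ((p - o) / 6)² = (p - o)² / 36
= (12 - 6)² / 36
= 6² / 36
= 36 / 36
= 1.0000


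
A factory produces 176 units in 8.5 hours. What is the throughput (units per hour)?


Throughput = units / time
= 176 / 8.5
= 20.7 units/hour


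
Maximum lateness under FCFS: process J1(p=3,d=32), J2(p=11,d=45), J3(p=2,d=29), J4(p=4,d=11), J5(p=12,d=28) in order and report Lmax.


Lateness per job (L = C - d):
  J1: C=3, d=32, L=-29
  J2: C=14, d=45, L=-31
  J3: C=16, d=29, L=-13
  J4: C=20, d=11, L=9
  J5: C=32, d=28, L=4
Lmax = max(-29, -31, -13, 9, 4)
= 9


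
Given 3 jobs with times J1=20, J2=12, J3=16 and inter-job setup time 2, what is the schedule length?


Makespan = Σ processing + (n-1) × setup
= (20 + 12 + 16) + (3-1)×2
= 48 + 4
= 52 time units


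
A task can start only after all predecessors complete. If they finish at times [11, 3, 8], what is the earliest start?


ES = max of all predecessor completion times
Predecessors: [11, 3, 8]
ES = max(11, 3, 8)
= 11


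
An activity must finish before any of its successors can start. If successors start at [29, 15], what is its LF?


LF = min of all successor start times
Successors start at: [29, 15]
LF = min(29, 15)
= 15


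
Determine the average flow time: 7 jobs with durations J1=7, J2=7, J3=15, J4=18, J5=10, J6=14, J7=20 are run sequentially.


Completion times:
  J1: completes at 7
  J2: completes at 14
  J3: completes at 29
  J4: completes at 47
  J5: completes at 57
  J6: completes at 71
  J7: completes at 91
Sum = 316
Average = 316/7
= 45.14


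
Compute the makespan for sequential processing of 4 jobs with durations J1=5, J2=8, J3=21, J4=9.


Sequential makespan: sum all processing times
= 5 + 8 + 21 + 9
= 43 time units


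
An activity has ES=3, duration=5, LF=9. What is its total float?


EF = ES + duration = 3 + 5 = 8
LS = LF - duration = 9 - 5 = 4
Total Float = LF - EF = 9 - 8
(or LS - ES = 4 - 3)
= 1


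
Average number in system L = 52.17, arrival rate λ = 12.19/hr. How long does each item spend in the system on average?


Little's law: L = λW → W = L / λ
= 52.17 / 12.19
= 4.28 hours


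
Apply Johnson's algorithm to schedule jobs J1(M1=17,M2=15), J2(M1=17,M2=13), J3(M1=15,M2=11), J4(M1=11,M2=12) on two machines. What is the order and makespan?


Johnson's rule:
Group 1 (M1≤M2, sort by M1): ['J4']
Group 2 (M1>M2, sort desc M2): ['J1', 'J2', 'J3']
Sequence: J4 → J1 → J2 → J3
Makespan calculation:
  J4: M1 done=11, M2 done=23
  J1: M1 done=28, M2 done=43
  J2: M1 done=45, M2 done=58
  J3: M1 done=60, M2 done=71
= Sequence: J4 → J1 → J2 → J3, Makespan: 71


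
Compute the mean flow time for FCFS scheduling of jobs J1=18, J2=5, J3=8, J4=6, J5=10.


Completion times:
  J1: completes at 18
  J2: completes at 23
  J3: completes at 31
  J4: completes at 37
  J5: completes at 47
Sum = 156
Average = 156/5
= 31.20


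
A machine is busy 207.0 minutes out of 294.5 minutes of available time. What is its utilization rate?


Utilization = busy / total × 100
= 207.0 / 294.5 × 100
= 70.3%


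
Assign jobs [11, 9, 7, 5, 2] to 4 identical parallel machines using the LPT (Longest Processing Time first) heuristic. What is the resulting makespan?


Jobs (LPT sorted): [11, 9, 7, 5, 2]
Machines: 4
  J=11 → Machine 1 (load: 0+11=11)
  J=9 → Machine 2 (load: 0+9=9)
  J=7 → Machine 3 (load: 0+7=7)
  J=5 → Machine 4 (load: 0+5=5)
  J=2 → Machine 4 (load: 5+2=7)
Machine loads: [11, 9, 7, 7]
Makespan = max = 11 time units


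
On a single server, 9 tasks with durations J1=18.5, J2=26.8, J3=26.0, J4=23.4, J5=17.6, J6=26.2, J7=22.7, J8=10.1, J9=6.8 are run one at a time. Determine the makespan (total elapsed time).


Sequential makespan: sum all processing times
= 18.5 + 26.8 + 26.0 + 23.4 + 17.6 + 26.2 + 22.7 + 10.1 + 6.8
= 178.1 time units


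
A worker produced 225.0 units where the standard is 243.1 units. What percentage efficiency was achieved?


Efficiency = (actual / standard) × 100
= (225.0 / 243.1) × 100
= 92.6%


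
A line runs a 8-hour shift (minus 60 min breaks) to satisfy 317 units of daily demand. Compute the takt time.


Available = 8×60 - 60 = 420 min
Takt time = 420 / 317
= 1.32 min/unit


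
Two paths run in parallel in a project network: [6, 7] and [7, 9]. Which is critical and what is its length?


Path A: 6 + 7 = 13
Path B: 7 + 9 = 16
Critical path = longest = max(13, 16)
= 16 (Path B)


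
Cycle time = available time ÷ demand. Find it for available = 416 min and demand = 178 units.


Cycle time = available time / demand
= 416 / 178
= 2.34 min/unit


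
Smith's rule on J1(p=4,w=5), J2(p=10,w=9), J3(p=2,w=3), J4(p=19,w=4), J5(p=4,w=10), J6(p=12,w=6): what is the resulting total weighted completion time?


WSPT order (by p/w): J5 → J3 → J1 → J2 → J6 → J4
  J5: C=4, w·C=10×4=40
  J3: C=6, w·C=3×6=18
  J1: C=10, w·C=5×10=50
  J2: C=20, w·C=9×20=180
  J6: C=32, w·C=6×32=192
  J4: C=51, w·C=4×51=204
Σ w·C = 684
= 684


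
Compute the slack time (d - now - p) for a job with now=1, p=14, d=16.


Slack = due - current_time - processing
= 16 - 1 - 14
= 1


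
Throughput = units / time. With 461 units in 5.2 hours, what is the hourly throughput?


Throughput = units / time
= 461 / 5.2
= 88.7 units/hour


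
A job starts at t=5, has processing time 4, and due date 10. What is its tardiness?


Completion = start + processing = 5 + 4 = 9
Tardiness = max(0, C - d) = max(0, 9 - 10)
= max(0, -1)
= 0


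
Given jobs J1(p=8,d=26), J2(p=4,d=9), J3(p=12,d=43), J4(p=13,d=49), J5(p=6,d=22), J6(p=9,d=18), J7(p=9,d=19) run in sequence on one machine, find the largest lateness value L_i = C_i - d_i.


Lateness per job (L = C - d):
  J1: C=8, d=26, L=-18
  J2: C=12, d=9, L=3
  J3: C=24, d=43, L=-19
  J4: C=37, d=49, L=-12
  J5: C=43, d=22, L=21
  J6: C=52, d=18, L=34
  J7: C=61, d=19, L=42
Lmax = max(-18, 3, -19, -12, 21, 34, 42)
= 42


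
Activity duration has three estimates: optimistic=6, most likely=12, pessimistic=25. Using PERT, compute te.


te = (o + 4m + p) / 6
= (6 + 4×12 + 25) / 6
= (6 + 48 + 25) / 6
= 79 / 6
= 13.17


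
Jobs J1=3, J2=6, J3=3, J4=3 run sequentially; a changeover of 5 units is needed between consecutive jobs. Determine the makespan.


Makespan = Σ processing + (n-1) × setup
= (3 + 6 + 3 + 3) + (4-1)×5
= 15 + 15
= 30 time units


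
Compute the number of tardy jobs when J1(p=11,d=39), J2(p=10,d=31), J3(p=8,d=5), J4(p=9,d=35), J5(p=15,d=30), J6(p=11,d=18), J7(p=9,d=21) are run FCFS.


Completion vs due date:
  J1: C=11, d=39 → on time
  J2: C=21, d=31 → on time
  J3: C=29, d=5 → TARDY
  J4: C=38, d=35 → TARDY
  J5: C=53, d=30 → TARDY
  J6: C=64, d=18 → TARDY
  J7: C=73, d=21 → TARDY
Tardy jobs: J3, J4, J5, J6, J7
Count = 5


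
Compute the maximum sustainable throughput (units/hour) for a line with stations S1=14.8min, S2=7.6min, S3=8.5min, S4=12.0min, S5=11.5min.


Bottleneck = longest station time
Station times: [14.8, 7.6, 8.5, 12.0, 11.5]
Max = 14.8 min
Rate = 60 / 14.8
= 4.05 units/hour (bottleneck: 14.8min)


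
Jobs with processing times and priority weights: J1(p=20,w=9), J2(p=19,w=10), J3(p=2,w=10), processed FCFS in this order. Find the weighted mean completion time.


Completion times:
  J1: C=20, w×C=9×20=180
  J2: C=39, w×C=10×39=390
  J3: C=41, w×C=10×41=410
Sum w×C = 980
Sum w = 29
Weighted avg = 980/29
= 33.79


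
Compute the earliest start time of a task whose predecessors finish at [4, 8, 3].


ES = max of all predecessor completion times
Predecessors: [4, 8, 3]
ES = max(4, 8, 3)
= 8


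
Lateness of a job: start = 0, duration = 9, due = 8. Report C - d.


Completion = 0 + 9 = 9
Lateness = C - d = 9 - 8
= 1


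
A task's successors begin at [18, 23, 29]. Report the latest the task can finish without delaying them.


LF = min of all successor start times
Successors start at: [18, 23, 29]
LF = min(18, 23, 29)
= 18


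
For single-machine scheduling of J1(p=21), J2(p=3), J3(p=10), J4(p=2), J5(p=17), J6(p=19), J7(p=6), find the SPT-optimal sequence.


SPT: sort by shortest processing time
  J4: p=2
  J2: p=3
  J7: p=6
  J3: p=10
  J5: p=17
  J6: p=19
  J1: p=21
Order: J4 → J2 → J7 → J3 → J5 → J6 → J1


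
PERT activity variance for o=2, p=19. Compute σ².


σ² = ((p - o) / 6)² = (p - o)² / 36
= (19 - 2)² / 36
= 17² / 36
= 289 / 36
= 8.0278


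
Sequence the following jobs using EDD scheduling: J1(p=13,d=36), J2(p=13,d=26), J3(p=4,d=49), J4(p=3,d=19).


EDD: sort by earliest due date
  J4: d=19, p=3
  J2: d=26, p=13
  J1: d=36, p=13
  J3: d=49, p=4
Order: J4 → J2 → J1 → J3


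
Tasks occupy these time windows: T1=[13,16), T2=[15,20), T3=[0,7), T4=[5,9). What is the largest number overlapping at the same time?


Check each time point for overlaps:
  t=5: 2 tasks active (T3, T4)
Max concurrent = 2


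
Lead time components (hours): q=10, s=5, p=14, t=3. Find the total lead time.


Lead time = queue + setup + processing + transit
= 10 + 5 + 14 + 3
= 32 hours


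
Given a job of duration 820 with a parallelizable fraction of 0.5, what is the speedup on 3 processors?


Amdahl's law: T_p = T × ((1-p) + p/N)
= 820 × ((1-0.5) + 0.5/3)
= 820 × (0.50 + 0.1667)
= 820 × 0.6667
= 546.67
Speedup = 820/546.67
= 1.50×


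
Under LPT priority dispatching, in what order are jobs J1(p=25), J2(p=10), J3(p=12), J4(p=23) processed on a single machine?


LPT: sort by longest processing time first
  J1: p=25
  J4: p=23
  J3: p=12
  J2: p=10
Order: J1 → J4 → J3 → J2


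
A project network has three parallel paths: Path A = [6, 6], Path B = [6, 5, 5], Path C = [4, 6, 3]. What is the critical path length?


Path A: 6 + 6 = 12
Path B: 6 + 5 + 5 = 16
Path C: 4 + 6 + 3 = 13
Critical path = longest = max(12, 16, 13)
= 16 (Path B)


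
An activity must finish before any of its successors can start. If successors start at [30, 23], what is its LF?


LF = min of all successor start times
Successors start at: [30, 23]
LF = min(30, 23)
= 23


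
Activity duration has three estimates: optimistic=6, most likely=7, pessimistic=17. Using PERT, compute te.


te = (o + 4m + p) / 6
= (6 + 4×7 + 17) / 6
= (6 + 28 + 17) / 6
= 51 / 6
= 8.50


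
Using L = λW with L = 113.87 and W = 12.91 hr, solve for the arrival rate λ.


Little's law: L = λW → λ = L / W
= 113.87 / 12.91
= 8.82 per hour


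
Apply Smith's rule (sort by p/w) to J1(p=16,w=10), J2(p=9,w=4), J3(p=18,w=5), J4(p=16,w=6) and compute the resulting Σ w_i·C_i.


WSPT order (by p/w): J1 → J2 → J4 → J3
  J1: C=16, w·C=10×16=160
  J2: C=25, w·C=4×25=100
  J4: C=41, w·C=6×41=246
  J3: C=59, w·C=5×59=295
Σ w·C = 801
= 801


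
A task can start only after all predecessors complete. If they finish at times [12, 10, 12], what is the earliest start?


ES = max of all predecessor completion times
Predecessors: [12, 10, 12]
ES = max(12, 10, 12)
= 12


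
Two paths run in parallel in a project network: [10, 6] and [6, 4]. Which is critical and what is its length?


Path A: 10 + 6 = 16
Path B: 6 + 4 = 10
Critical path = longest = max(16, 10)
= 16 (Path A)


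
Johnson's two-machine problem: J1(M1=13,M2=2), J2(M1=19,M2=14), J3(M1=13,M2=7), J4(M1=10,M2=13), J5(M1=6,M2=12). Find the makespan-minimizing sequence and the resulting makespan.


Johnson's rule:
Group 1 (M1≤M2, sort by M1): ['J5', 'J4']
Group 2 (M1>M2, sort desc M2): ['J2', 'J3', 'J1']
Sequence: J5 → J4 → J2 → J3 → J1
Makespan calculation:
  J5: M1 done=6, M2 done=18
  J4: M1 done=16, M2 done=31
  J2: M1 done=35, M2 done=49
  J3: M1 done=48, M2 done=56
  J1: M1 done=61, M2 done=63
= Sequence: J5 → J4 → J2 → J3 → J1, Makespan: 63


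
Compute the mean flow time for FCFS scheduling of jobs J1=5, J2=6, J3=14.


Completion times:
  J1: completes at 5
  J2: completes at 11
  J3: completes at 25
Sum = 41
Average = 41/3
= 13.67


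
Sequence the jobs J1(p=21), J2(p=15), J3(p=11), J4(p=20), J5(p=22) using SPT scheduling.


SPT: sort by shortest processing time
  J3: p=11
  J2: p=15
  J4: p=20
  J1: p=21
  J5: p=22
Order: J3 → J2 → J4 → J1 → J5


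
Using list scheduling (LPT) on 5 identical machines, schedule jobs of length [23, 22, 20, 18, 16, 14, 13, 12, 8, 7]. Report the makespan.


Jobs (LPT sorted): [23, 22, 20, 18, 16, 14, 13, 12, 8, 7]
Machines: 5
  J=23 → Machine 1 (load: 0+23=23)
  J=22 → Machine 2 (load: 0+22=22)
  J=20 → Machine 3 (load: 0+20=20)
  J=18 → Machine 4 (load: 0+18=18)
  J=16 → Machine 5 (load: 0+16=16)
  J=14 → Machine 5 (load: 16+14=30)
  J=13 → Machine 4 (load: 18+13=31)
  J=12 → Machine 3 (load: 20+12=32)
  J=8 → Machine 2 (load: 22+8=30)
  J=7 → Machine 1 (load: 23+7=30)
Machine loads: [30, 30, 32, 31, 30]
Makespan = max = 32 time units


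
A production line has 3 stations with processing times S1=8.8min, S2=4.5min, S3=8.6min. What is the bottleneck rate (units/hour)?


Bottleneck = longest station time
Station times: [8.8, 4.5, 8.6]
Max = 8.8 min
Rate = 60 / 8.8
= 6.82 units/hour (bottleneck: 8.8min)


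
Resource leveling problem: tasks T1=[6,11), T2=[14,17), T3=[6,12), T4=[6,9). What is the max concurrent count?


Check each time point for overlaps:
  t=6: 3 tasks active (T1, T3, T4)
Max concurrent = 3


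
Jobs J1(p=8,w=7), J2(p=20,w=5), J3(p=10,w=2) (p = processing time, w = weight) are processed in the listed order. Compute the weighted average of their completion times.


Completion times:
  J1: C=8, w×C=7×8=56
  J2: C=28, w×C=5×28=140
  J3: C=38, w×C=2×38=76
Sum w×C = 272
Sum w = 14
Weighted avg = 272/14
= 19.43


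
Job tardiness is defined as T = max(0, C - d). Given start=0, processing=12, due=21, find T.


Completion = start + processing = 0 + 12 = 12
Tardiness = max(0, C - d) = max(0, 12 - 21)
= max(0, -9)
= 0


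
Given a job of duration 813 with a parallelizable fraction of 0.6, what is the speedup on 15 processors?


Amdahl's law: T_p = T × ((1-p) + p/N)
= 813 × ((1-0.6) + 0.6/15)
= 813 × (0.40 + 0.0400)
= 813 × 0.4400
= 357.72
Speedup = 813/357.72
= 2.27×


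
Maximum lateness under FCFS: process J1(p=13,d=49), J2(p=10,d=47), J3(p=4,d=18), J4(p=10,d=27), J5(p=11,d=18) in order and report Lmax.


Lateness per job (L = C - d):
  J1: C=13, d=49, L=-36
  J2: C=23, d=47, L=-24
  J3: C=27, d=18, L=9
  J4: C=37, d=27, L=10
  J5: C=48, d=18, L=30
Lmax = max(-36, -24, 9, 10, 30)
= 30


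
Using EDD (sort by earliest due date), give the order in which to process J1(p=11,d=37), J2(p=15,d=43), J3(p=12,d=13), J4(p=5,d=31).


EDD: sort by earliest due date
  J3: d=13, p=12
  J4: d=31, p=5
  J1: d=37, p=11
  J2: d=43, p=15
Order: J3 → J4 → J1 → J2


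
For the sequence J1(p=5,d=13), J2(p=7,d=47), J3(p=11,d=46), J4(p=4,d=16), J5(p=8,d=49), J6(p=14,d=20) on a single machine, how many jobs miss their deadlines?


Completion vs due date:
  J1: C=5, d=13 → on time
  J2: C=12, d=47 → on time
  J3: C=23, d=46 → on time
  J4: C=27, d=16 → TARDY
  J5: C=35, d=49 → on time
  J6: C=49, d=20 → TARDY
Tardy jobs: J4, J6
Count = 2


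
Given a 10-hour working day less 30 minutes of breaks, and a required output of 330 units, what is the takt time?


Available = 10×60 - 30 = 570 min
Takt time = 570 / 330
= 1.73 min/unit


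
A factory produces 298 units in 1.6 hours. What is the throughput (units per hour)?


Throughput = units / time
= 298 / 1.6
= 186.2 units/hour


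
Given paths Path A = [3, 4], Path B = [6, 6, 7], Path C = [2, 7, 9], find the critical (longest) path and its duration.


Path A: 3 + 4 = 7
Path B: 6 + 6 + 7 = 19
Path C: 2 + 7 + 9 = 18
Critical path = longest = max(7, 19, 18)
= 19 (Path B)


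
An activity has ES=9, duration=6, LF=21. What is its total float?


EF = ES + duration = 9 + 6 = 15
LS = LF - duration = 21 - 6 = 15
Total Float = LF - EF = 21 - 15
(or LS - ES = 15 - 9)
= 6


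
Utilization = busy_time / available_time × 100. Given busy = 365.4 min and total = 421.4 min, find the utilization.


Utilization = busy / total × 100
= 365.4 / 421.4 × 100
= 86.7%


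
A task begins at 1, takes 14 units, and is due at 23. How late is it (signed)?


Completion = 1 + 14 = 15
Lateness = C - d = 15 - 23
= -8


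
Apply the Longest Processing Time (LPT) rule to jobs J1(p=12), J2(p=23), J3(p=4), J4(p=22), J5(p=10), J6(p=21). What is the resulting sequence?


LPT: sort by longest processing time first
  J2: p=23
  J4: p=22
  J6: p=21
  J1: p=12
  J5: p=10
  J3: p=4
Order: J2 → J4 → J6 → J1 → J5 → J3
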